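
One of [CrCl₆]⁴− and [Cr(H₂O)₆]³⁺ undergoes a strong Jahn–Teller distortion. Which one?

[CrCl₆]⁴−

[CrCl₆]⁴−: Summing ligand charges against the −4 overall charge gives an oxidation state of +2 for chromium. Cr sits in group 6, so the d-electron count is 6 − 2 = 4. Chloride is a weak-field ligand for a first-row metal, so the complex is high-spin. The t₂g³e_g¹ (high-spin) configuration has an unevenly filled e_g set; the Jahn–Teller theorem predicts a tetragonal distortion (typically axial elongation) to lift the degeneracy.
[Cr(H₂O)₆]³⁺: Water is neutral; balancing the +3 overall charge requires Cr(III). Group 6 minus oxidation state 3 gives a d³ configuration. The d³ configuration leaves the e_g set evenly filled (or empty) — no strong Jahn–Teller driving force.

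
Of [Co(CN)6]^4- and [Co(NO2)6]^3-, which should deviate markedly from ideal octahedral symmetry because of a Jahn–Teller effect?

[Co(CN)6]^4-: Ligand charges: each cyanide is −1. With an overall charge of −4 the cobalt centre must be in the +2 oxidation state. Cobalt is a group-9 element; Co(II) is therefore d⁷. Cyanide is a strong-field ligand (high in the spectrochemical series) for a first-row metal, so the complex is low-spin. The t₂g⁶e_g¹ (low-spin) configuration has an unevenly filled e_g set; the Jahn–Teller theorem predicts a tetragonal distortion (typically axial elongation) to lift the degeneracy.
[Co(NO2)6]^3-: Ligand charges: each nitro (N-bound nitrite) is −1. With an overall charge of −3 the cobalt centre must be in the +3 oxidation state. Co sits in group 9, so the d-electron count is 9 − 3 = 6. Co(III) has an exceptionally large octahedral splitting and is low-spin with essentially every ligand except fluoride. The d⁶ configuration leaves the e_g set evenly filled (or empty) — no strong Jahn–Teller driving force.

[Co(CN)6]^4-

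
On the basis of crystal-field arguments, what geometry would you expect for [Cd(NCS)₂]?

Ligand charges: each isothiocyanate is −1. With an overall charge of 0 the cadmium centre must be in the +2 oxidation state.
Cd sits in group 12, so the d-electron count is 12 − 2 = 10.
Coordination number: 2.
A d¹⁰ ion with only two ligands adopts a linear arrangement (sp hybridisation; no CFSE preference).

linear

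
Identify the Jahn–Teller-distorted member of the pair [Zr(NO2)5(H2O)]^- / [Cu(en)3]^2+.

[Cu(en)3]^2+

[Zr(NO2)5(H2O)]^-: Ligand charges: each nitro (N-bound nitrite) is −1; water is neutral. With an overall charge of −1 the zirconium centre must be in the +4 oxidation state. Zr sits in group 4, so the d-electron count is 4 − 4 = 0. The d⁰ configuration leaves the e_g set evenly filled (or empty) — no strong Jahn–Teller driving force.
[Cu(en)3]^2+: Ligand charges: ethylenediamine is neutral. With an overall charge of +2 the copper centre must be in the +2 oxidation state. Group 11 minus oxidation state 2 gives a d⁹ configuration. The t₂g⁶e_g³ configuration has an unevenly filled e_g set; the Jahn–Teller theorem predicts a tetragonal distortion (typically axial elongation) to lift the degeneracy.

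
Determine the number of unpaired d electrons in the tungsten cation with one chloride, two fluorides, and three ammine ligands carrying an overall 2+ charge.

1 unpaired electron

Summing ligand charges against the +2 overall charge gives an oxidation state of +5 for tungsten.
Group 6 minus oxidation state 5 gives a d¹ configuration.
In an octahedral field the d¹ configuration is t₂g¹e_g⁰ (only one arrangement possible), giving 1 unpaired electron.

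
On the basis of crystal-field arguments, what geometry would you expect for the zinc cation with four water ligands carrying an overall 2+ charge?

Summing ligand charges against the +2 overall charge gives an oxidation state of +2 for zinc.
Group 12 minus oxidation state 2 gives a d¹⁰ configuration.
With 4 monodentate ligands the coordination number is 4.
A d¹⁰ ion has no crystal-field stabilisation preference between square planar and tetrahedral, so four ligands adopt the sterically favoured tetrahedral geometry.

tetrahedral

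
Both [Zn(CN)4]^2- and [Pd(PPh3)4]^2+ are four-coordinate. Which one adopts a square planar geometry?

[Pd(PPh3)4]^2+

For [Zn(CN)4]^2-: Ligand charges: each cyanide is −1. With an overall charge of −2 the zinc centre must be in the +2 oxidation state. Zn sits in group 12, so the d-electron count is 12 − 2 = 10. A d¹⁰ ion has no crystal-field stabilisation preference between square planar and tetrahedral, so four ligands adopt the sterically favoured tetrahedral geometry. → tetrahedral.
For [Pd(PPh3)4]^2+: Ligand charges: triphenylphosphine is neutral. With an overall charge of +2 the palladium centre must be in the +2 oxidation state. Palladium is a group-10 element; Pd(II) is therefore d⁸. A 4d d⁸ ion has a large crystal-field splitting; square planar leaves the high-energy d_{x²−y²} orbital empty and maximises CFSE. → square planar.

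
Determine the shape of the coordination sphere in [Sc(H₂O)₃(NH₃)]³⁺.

tetrahedral

Summing ligand charges against the +3 overall charge gives an oxidation state of +3 for scandium.
Scandium is a group-3 element; Sc(III) is therefore d⁰.
Coordination number: 4.
A d⁰ ion has no crystal-field stabilisation preference between square planar and tetrahedral, so four ligands adopt the sterically favoured tetrahedral geometry.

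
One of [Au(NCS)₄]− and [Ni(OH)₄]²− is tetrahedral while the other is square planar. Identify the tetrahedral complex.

For [Au(NCS)₄]−: Summing ligand charges against the −1 overall charge gives an oxidation state of +3 for gold. Gold is a group-11 element; Au(III) is therefore d⁸. A 5d d⁸ ion has a large crystal-field splitting; square planar leaves the high-energy d_{x²−y²} orbital empty and maximises CFSE. → square planar.
For [Ni(OH)₄]²−: Summing ligand charges against the −2 overall charge gives an oxidation state of +2 for nickel. Ni sits in group 10, so the d-electron count is 10 − 2 = 8. Hydroxide is a weak-field ligand. With weak-field ligands the CFSE gain from square planar is small, so a 3d d⁸ ion takes the sterically preferred tetrahedral geometry. → tetrahedral.

[Ni(OH)₄]²−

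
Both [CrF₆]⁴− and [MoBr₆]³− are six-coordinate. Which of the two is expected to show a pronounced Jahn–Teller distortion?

[CrF₆]⁴−: Summing ligand charges against the −4 overall charge gives an oxidation state of +2 for chromium. Chromium is a group-6 element; Cr(II) is therefore d⁴. Fluoride is a weak-field ligand for a first-row metal, so the complex is high-spin. The t₂g³e_g¹ (high-spin) configuration has an unevenly filled e_g set; the Jahn–Teller theorem predicts a tetragonal distortion (typically axial elongation) to lift the degeneracy.
[MoBr₆]³−: Each bromide is −1; balancing the −3 overall charge requires Mo(III). Group 6 minus oxidation state 3 gives a d³ configuration. The d³ configuration leaves the e_g set evenly filled (or empty) — no strong Jahn–Teller driving force.

[CrF₆]⁴−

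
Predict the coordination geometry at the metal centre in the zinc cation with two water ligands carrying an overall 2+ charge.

Summing ligand charges against the +2 overall charge gives an oxidation state of +2 for zinc.
Group 12 minus oxidation state 2 gives a d¹⁰ configuration.
Coordination number: 2.
A d¹⁰ ion with only two ligands adopts a linear arrangement (sp hybridisation; no CFSE preference).

linear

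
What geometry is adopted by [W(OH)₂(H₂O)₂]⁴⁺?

Each hydroxide is −1; water is neutral; balancing the +4 overall charge requires W(VI).
Group 6 minus oxidation state 6 gives a d⁰ configuration.
With 4 monodentate ligands the coordination number is 4.
A d⁰ ion has no crystal-field stabilisation preference between square planar and tetrahedral, so four ligands adopt the sterically favoured tetrahedral geometry.

tetrahedral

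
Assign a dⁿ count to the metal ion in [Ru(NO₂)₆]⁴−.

d6

Summing ligand charges against the −4 overall charge gives an oxidation state of +2 for ruthenium.
Ruthenium is a group-8 element; Ru(II) is therefore d⁶.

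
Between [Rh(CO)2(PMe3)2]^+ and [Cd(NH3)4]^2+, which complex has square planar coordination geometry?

[Rh(CO)2(PMe3)2]^+

For [Rh(CO)2(PMe3)2]^+: Ligand charges: carbonyl is neutral; trimethylphosphine is neutral. With an overall charge of +1 the rhodium centre must be in the +1 oxidation state. Group 9 minus oxidation state 1 gives a d⁸ configuration. A 4d d⁸ ion has a large crystal-field splitting; square planar leaves the high-energy d_{x²−y²} orbital empty and maximises CFSE. → square planar.
For [Cd(NH3)4]^2+: Summing ligand charges against the +2 overall charge gives an oxidation state of +2 for cadmium. Group 12 minus oxidation state 2 gives a d¹⁰ configuration. A d¹⁰ ion has no crystal-field stabilisation preference between square planar and tetrahedral, so four ligands adopt the sterically favoured tetrahedral geometry. → tetrahedral.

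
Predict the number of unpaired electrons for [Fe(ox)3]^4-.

Each oxalate is −2; balancing the −4 overall charge requires Fe(II).
Group 8 minus oxidation state 2 gives a d⁶ configuration.
Counting donor atoms: 3×oxalate (bidentate) → 6 donors. Coordination number = 6.
The spin state decides the count: Oxalate is a weak-field ligand for a first-row metal, so the complex is high-spin.
An octahedral high-spin d⁶ ion is t₂g⁴e_g², giving 4 unpaired electrons.

4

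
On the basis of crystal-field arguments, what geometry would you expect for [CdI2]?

linear

Each iodide is −1; balancing the 0 overall charge requires Cd(II).
Cadmium is a group-12 element; Cd(II) is therefore d¹⁰.
Coordination number: 2.
A d¹⁰ ion with only two ligands adopts a linear arrangement (sp hybridisation; no CFSE preference).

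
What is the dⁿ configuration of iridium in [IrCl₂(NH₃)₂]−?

Each chloride is −1; ammonia is neutral; balancing the −1 overall charge requires Ir(I).
Group 9 minus oxidation state 1 gives a d⁸ configuration.

d⁸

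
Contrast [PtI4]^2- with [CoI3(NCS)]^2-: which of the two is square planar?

For [PtI4]^2-: Ligand charges: each iodide is −1. With an overall charge of −2 the platinum centre must be in the +2 oxidation state. Platinum is a group-10 element; Pt(II) is therefore d⁸. A 5d d⁸ ion has a large crystal-field splitting; square planar leaves the high-energy d_{x²−y²} orbital empty and maximises CFSE. → square planar.
For [CoI3(NCS)]^2-: Each iodide is −1; each isothiocyanate is −1; balancing the −2 overall charge requires Co(II). Group 9 minus oxidation state 2 gives a d⁷ configuration. For a high-spin 3d d⁷ ion with weak-field ligands the small Δₜ gives little square-planar CFSE advantage, so four ligands adopt the sterically favoured tetrahedral geometry. → tetrahedral.

[PtI4]^2-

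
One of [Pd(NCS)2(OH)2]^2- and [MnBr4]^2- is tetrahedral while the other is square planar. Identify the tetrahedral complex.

For [Pd(NCS)2(OH)2]^2-: Ligand charges: each isothiocyanate is −1; each hydroxide is −1. With an overall charge of −2 the palladium centre must be in the +2 oxidation state. Pd sits in group 10, so the d-electron count is 10 − 2 = 8. A 4d d⁸ ion has a large crystal-field splitting; square planar leaves the high-energy d_{x²−y²} orbital empty and maximises CFSE. → square planar.
For [MnBr4]^2-: Summing ligand charges against the −2 overall charge gives an oxidation state of +2 for manganese. Mn sits in group 7, so the d-electron count is 7 − 2 = 5. A high-spin d⁵ ion has zero CFSE in either geometry, so four ligands adopt the sterically favoured tetrahedral geometry. → tetrahedral.

[MnBr4]^2-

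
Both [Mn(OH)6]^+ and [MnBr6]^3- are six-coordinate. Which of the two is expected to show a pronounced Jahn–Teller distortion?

[MnBr6]^3-

[Mn(OH)6]^+: Ligand charges: each hydroxide is −1. With an overall charge of +1 the manganese centre must be in the +7 oxidation state. Mn sits in group 7, so the d-electron count is 7 − 7 = 0. The d⁰ configuration leaves the e_g set evenly filled (or empty) — no strong Jahn–Teller driving force.
[MnBr6]^3-: Summing ligand charges against the −3 overall charge gives an oxidation state of +3 for manganese. Group 7 minus oxidation state 3 gives a d⁴ configuration. Bromide is a weak-field ligand for a first-row metal, so the complex is high-spin. The t₂g³e_g¹ (high-spin) configuration has an unevenly filled e_g set; the Jahn–Teller theorem predicts a tetragonal distortion (typically axial elongation) to lift the degeneracy.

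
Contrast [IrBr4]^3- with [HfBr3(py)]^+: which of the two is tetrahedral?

[HfBr3(py)]^+

For [IrBr4]^3-: Summing ligand charges against the −3 overall charge gives an oxidation state of +1 for iridium. Iridium is a group-9 element; Ir(I) is therefore d⁸. A 5d d⁸ ion has a large crystal-field splitting; square planar leaves the high-energy d_{x²−y²} orbital empty and maximises CFSE. → square planar.
For [HfBr3(py)]^+: Ligand charges: each bromide is −1; pyridine is neutral. With an overall charge of +1 the hafnium centre must be in the +4 oxidation state. Hafnium is a group-4 element; Hf(IV) is therefore d⁰. A d⁰ ion has no crystal-field stabilisation preference between square planar and tetrahedral, so four ligands adopt the sterically favoured tetrahedral geometry. → tetrahedral.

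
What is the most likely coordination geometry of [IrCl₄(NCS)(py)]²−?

octahedral

Ligand charges: each chloride is −1; each isothiocyanate is −1; pyridine is neutral. With an overall charge of −2 the iridium centre must be in the +3 oxidation state.
Group 9 minus oxidation state 3 gives a d⁶ configuration.
Coordination number: 6.
Six donors around a single metal centre give an octahedral coordination sphere.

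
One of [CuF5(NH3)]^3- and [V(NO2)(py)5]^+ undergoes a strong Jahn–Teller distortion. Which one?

[CuF5(NH3)]^3-: Summing ligand charges against the −3 overall charge gives an oxidation state of +2 for copper. Cu sits in group 11, so the d-electron count is 11 − 2 = 9. The t₂g⁶e_g³ configuration has an unevenly filled e_g set; the Jahn–Teller theorem predicts a tetragonal distortion (typically axial elongation) to lift the degeneracy.
[V(NO2)(py)5]^+: Ligand charges: each nitro (N-bound nitrite) is −1; pyridine is neutral. With an overall charge of +1 the vanadium centre must be in the +2 oxidation state. V sits in group 5, so the d-electron count is 5 − 2 = 3. The d³ configuration leaves the e_g set evenly filled (or empty) — no strong Jahn–Teller driving force.

[CuF5(NH3)]^3-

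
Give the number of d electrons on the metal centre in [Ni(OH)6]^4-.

d8

Summing ligand charges against the −4 overall charge gives an oxidation state of +2 for nickel.
Nickel is a group-10 element; Ni(II) is therefore d⁸.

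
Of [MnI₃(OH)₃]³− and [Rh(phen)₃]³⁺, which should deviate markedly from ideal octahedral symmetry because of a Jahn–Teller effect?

[MnI₃(OH)₃]³−

[MnI₃(OH)₃]³−: Summing ligand charges against the −3 overall charge gives an oxidation state of +3 for manganese. Group 7 minus oxidation state 3 gives a d⁴ configuration. Hydroxide and iodide are weak-field ligands for a first-row metal, so the complex is high-spin. The t₂g³e_g¹ (high-spin) configuration has an unevenly filled e_g set; the Jahn–Teller theorem predicts a tetragonal distortion (typically axial elongation) to lift the degeneracy.
[Rh(phen)₃]³⁺: Ligand charges: 1,10-phenanthroline is neutral. With an overall charge of +3 the rhodium centre must be in the +3 oxidation state. Group 9 minus oxidation state 3 gives a d⁶ configuration. A 4d ion has a large Δₒ and is invariably low-spin. The d⁶ configuration leaves the e_g set evenly filled (or empty) — no strong Jahn–Teller driving force.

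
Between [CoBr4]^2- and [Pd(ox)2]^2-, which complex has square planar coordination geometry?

For [CoBr4]^2-: Each bromide is −1; balancing the −2 overall charge requires Co(II). Cobalt is a group-9 element; Co(II) is therefore d⁷. For a high-spin 3d d⁷ ion with weak-field ligands the small Δₜ gives little square-planar CFSE advantage, so four ligands adopt the sterically favoured tetrahedral geometry. → tetrahedral.
For [Pd(ox)2]^2-: Each oxalate is −2; balancing the −2 overall charge requires Pd(II). Group 10 minus oxidation state 2 gives a d⁸ configuration. A 4d d⁸ ion has a large crystal-field splitting; square planar leaves the high-energy d_{x²−y²} orbital empty and maximises CFSE. → square planar.

[Pd(ox)2]^2-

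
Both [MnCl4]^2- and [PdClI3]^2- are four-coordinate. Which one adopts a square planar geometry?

For [MnCl4]^2-: Each chloride is −1; balancing the −2 overall charge requires Mn(II). Group 7 minus oxidation state 2 gives a d⁵ configuration. A high-spin d⁵ ion has zero CFSE in either geometry, so four ligands adopt the sterically favoured tetrahedral geometry. → tetrahedral.
For [PdClI3]^2-: Summing ligand charges against the −2 overall charge gives an oxidation state of +2 for palladium. Pd sits in group 10, so the d-electron count is 10 − 2 = 8. A 4d d⁸ ion has a large crystal-field splitting; square planar leaves the high-energy d_{x²−y²} orbital empty and maximises CFSE. → square planar.

[PdClI3]^2-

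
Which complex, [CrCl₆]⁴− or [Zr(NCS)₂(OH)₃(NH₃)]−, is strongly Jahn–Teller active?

[CrCl₆]⁴−

[CrCl₆]⁴−: Summing ligand charges against the −4 overall charge gives an oxidation state of +2 for chromium. Chromium is a group-6 element; Cr(II) is therefore d⁴. Chloride is a weak-field ligand for a first-row metal, so the complex is high-spin. The t₂g³e_g¹ (high-spin) configuration has an unevenly filled e_g set; the Jahn–Teller theorem predicts a tetragonal distortion (typically axial elongation) to lift the degeneracy.
[Zr(NCS)₂(OH)₃(NH₃)]−: Each isothiocyanate is −1; each hydroxide is −1; ammonia is neutral; balancing the −1 overall charge requires Zr(IV). Zirconium is a group-4 element; Zr(IV) is therefore d⁰. The d⁰ configuration leaves the e_g set evenly filled (or empty) — no strong Jahn–Teller driving force.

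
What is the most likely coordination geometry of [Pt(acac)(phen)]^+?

Summing ligand charges against the +1 overall charge gives an oxidation state of +2 for platinum.
Group 10 minus oxidation state 2 gives a d⁸ configuration.
Counting donor atoms: 1×acetylacetonate (bidentate) → 2 donors; 1×1,10-phenanthroline (bidentate) → 2 donors. Coordination number = 4.
A 5d d⁸ ion has a large crystal-field splitting; square planar leaves the high-energy d_{x²−y²} orbital empty and maximises CFSE.

square planar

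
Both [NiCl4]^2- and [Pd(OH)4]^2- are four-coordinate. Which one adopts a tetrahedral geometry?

For [NiCl4]^2-: Ligand charges: each chloride is −1. With an overall charge of −2 the nickel centre must be in the +2 oxidation state. Group 10 minus oxidation state 2 gives a d⁸ configuration. Chloride is a weak-field ligand. With weak-field ligands the CFSE gain from square planar is small, so a 3d d⁸ ion takes the sterically preferred tetrahedral geometry. → tetrahedral.
For [Pd(OH)4]^2-: Each hydroxide is −1; balancing the −2 overall charge requires Pd(II). Pd sits in group 10, so the d-electron count is 10 − 2 = 8. A 4d d⁸ ion has a large crystal-field splitting; square planar leaves the high-energy d_{x²−y²} orbital empty and maximises CFSE. → square planar.

[NiCl4]^2-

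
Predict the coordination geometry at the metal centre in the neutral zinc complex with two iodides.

Ligand charges: each iodide is −1. With an overall charge of 0 the zinc centre must be in the +2 oxidation state.
Group 12 minus oxidation state 2 gives a d¹⁰ configuration.
Coordination number: 2.
A d¹⁰ ion with only two ligands adopts a linear arrangement (sp hybridisation; no CFSE preference).

linear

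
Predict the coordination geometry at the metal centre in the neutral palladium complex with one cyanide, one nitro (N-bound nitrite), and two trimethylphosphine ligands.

square planar

Summing ligand charges against the 0 overall charge gives an oxidation state of +2 for palladium.
Palladium is a group-10 element; Pd(II) is therefore d⁸.
With 4 monodentate ligands the coordination number is 4.
A 4d d⁸ ion has a large crystal-field splitting; square planar leaves the high-energy d_{x²−y²} orbital empty and maximises CFSE.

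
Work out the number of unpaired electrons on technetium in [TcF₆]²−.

Summing ligand charges against the −2 overall charge gives an oxidation state of +4 for technetium.
Technetium is a group-7 element; Tc(IV) is therefore d³.
In an octahedral field the d³ configuration is t₂g³e_g⁰ (only one arrangement possible), giving 3 unpaired electrons.

3 unpaired electrons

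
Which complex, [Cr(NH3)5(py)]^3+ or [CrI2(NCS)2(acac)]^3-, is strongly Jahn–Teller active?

[CrI2(NCS)2(acac)]^3-

[Cr(NH3)5(py)]^3+: Ligand charges: ammonia is neutral; pyridine is neutral. With an overall charge of +3 the chromium centre must be in the +3 oxidation state. Cr sits in group 6, so the d-electron count is 6 − 3 = 3. The d³ configuration leaves the e_g set evenly filled (or empty) — no strong Jahn–Teller driving force.
[CrI2(NCS)2(acac)]^3-: Ligand charges: each iodide is −1; each isothiocyanate is −1; each acetylacetonate is −1. With an overall charge of −3 the chromium centre must be in the +2 oxidation state. Chromium is a group-6 element; Cr(II) is therefore d⁴. Acetylacetonate, iodide, and isothiocyanate are weak-field ligands for a first-row metal, so the complex is high-spin. The t₂g³e_g¹ (high-spin) configuration has an unevenly filled e_g set; the Jahn–Teller theorem predicts a tetragonal distortion (typically axial elongation) to lift the degeneracy.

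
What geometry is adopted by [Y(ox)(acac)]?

tetrahedral

Each oxalate is −2; each acetylacetonate is −1; balancing the 0 overall charge requires Y(III).
Yttrium is a group-3 element; Y(III) is therefore d⁰.
Counting donor atoms: 1×oxalate (bidentate) → 2 donors; 1×acetylacetonate (bidentate) → 2 donors. Coordination number = 4.
A d⁰ ion has no crystal-field stabilisation preference between square planar and tetrahedral, so four ligands adopt the sterically favoured tetrahedral geometry.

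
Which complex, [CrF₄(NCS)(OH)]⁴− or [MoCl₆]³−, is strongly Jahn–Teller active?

[CrF₄(NCS)(OH)]⁴−

[CrF₄(NCS)(OH)]⁴−: Summing ligand charges against the −4 overall charge gives an oxidation state of +2 for chromium. Cr sits in group 6, so the d-electron count is 6 − 2 = 4. Fluoride, hydroxide, and isothiocyanate are weak-field ligands for a first-row metal, so the complex is high-spin. The t₂g³e_g¹ (high-spin) configuration has an unevenly filled e_g set; the Jahn–Teller theorem predicts a tetragonal distortion (typically axial elongation) to lift the degeneracy.
[MoCl₆]³−: Ligand charges: each chloride is −1. With an overall charge of −3 the molybdenum centre must be in the +3 oxidation state. Group 6 minus oxidation state 3 gives a d³ configuration. The d³ configuration leaves the e_g set evenly filled (or empty) — no strong Jahn–Teller driving force.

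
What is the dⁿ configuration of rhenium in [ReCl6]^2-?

d3

Summing ligand charges against the −2 overall charge gives an oxidation state of +4 for rhenium.
Re sits in group 7, so the d-electron count is 7 − 4 = 3.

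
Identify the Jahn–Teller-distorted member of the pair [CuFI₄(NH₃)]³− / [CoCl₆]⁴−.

[CuFI₄(NH₃)]³−

[CuFI₄(NH₃)]³−: Summing ligand charges against the −3 overall charge gives an oxidation state of +2 for copper. Cu sits in group 11, so the d-electron count is 11 − 2 = 9. The t₂g⁶e_g³ configuration has an unevenly filled e_g set; the Jahn–Teller theorem predicts a tetragonal distortion (typically axial elongation) to lift the degeneracy.
[CoCl₆]⁴−: Ligand charges: each chloride is −1. With an overall charge of −4 the cobalt centre must be in the +2 oxidation state. Group 9 minus oxidation state 2 gives a d⁷ configuration. Chloride is a weak-field ligand for a first-row metal, so the complex is high-spin. The d⁷ configuration leaves the e_g set evenly filled (or empty) — no strong Jahn–Teller driving force.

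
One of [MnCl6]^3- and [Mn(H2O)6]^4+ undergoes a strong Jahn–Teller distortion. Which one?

[MnCl6]^3-

[MnCl6]^3-: Summing ligand charges against the −3 overall charge gives an oxidation state of +3 for manganese. Group 7 minus oxidation state 3 gives a d⁴ configuration. Chloride is a weak-field ligand for a first-row metal, so the complex is high-spin. The t₂g³e_g¹ (high-spin) configuration has an unevenly filled e_g set; the Jahn–Teller theorem predicts a tetragonal distortion (typically axial elongation) to lift the degeneracy.
[Mn(H2O)6]^4+: Summing ligand charges against the +4 overall charge gives an oxidation state of +4 for manganese. Mn sits in group 7, so the d-electron count is 7 − 4 = 3. The d³ configuration leaves the e_g set evenly filled (or empty) — no strong Jahn–Teller driving force.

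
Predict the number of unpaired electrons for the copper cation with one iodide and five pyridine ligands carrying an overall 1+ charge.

Each iodide is −1; pyridine is neutral; balancing the +1 overall charge requires Cu(II).
Copper is a group-11 element; Cu(II) is therefore d⁹.
In an octahedral field the d⁹ configuration is t₂g⁶e_g³ (only one arrangement possible), giving 1 unpaired electron.

1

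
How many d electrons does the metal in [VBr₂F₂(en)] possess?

Ligand charges: each bromide is −1; each fluoride is −1; ethylenediamine is neutral. With an overall charge of 0 the vanadium centre must be in the +4 oxidation state.
Vanadium is a group-5 element; V(IV) is therefore d¹.

d¹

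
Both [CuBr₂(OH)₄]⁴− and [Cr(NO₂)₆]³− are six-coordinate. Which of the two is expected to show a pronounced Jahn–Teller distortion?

[CuBr₂(OH)₄]⁴−

[CuBr₂(OH)₄]⁴−: Summing ligand charges against the −4 overall charge gives an oxidation state of +2 for copper. Copper is a group-11 element; Cu(II) is therefore d⁹. The t₂g⁶e_g³ configuration has an unevenly filled e_g set; the Jahn–Teller theorem predicts a tetragonal distortion (typically axial elongation) to lift the degeneracy.
[Cr(NO₂)₆]³−: Ligand charges: each nitro (N-bound nitrite) is −1. With an overall charge of −3 the chromium centre must be in the +3 oxidation state. Cr sits in group 6, so the d-electron count is 6 − 3 = 3. The d³ configuration leaves the e_g set evenly filled (or empty) — no strong Jahn–Teller driving force.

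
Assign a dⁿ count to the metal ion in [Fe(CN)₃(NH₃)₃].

Summing ligand charges against the 0 overall charge gives an oxidation state of +3 for iron.
Iron is a group-8 element; Fe(III) is therefore d⁵.

d5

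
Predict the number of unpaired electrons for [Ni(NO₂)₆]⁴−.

2

Summing ligand charges against the −4 overall charge gives an oxidation state of +2 for nickel.
Ni sits in group 10, so the d-electron count is 10 − 2 = 8.
In an octahedral field the d⁸ configuration is t₂g⁶e_g² (only one arrangement possible), giving 2 unpaired electrons.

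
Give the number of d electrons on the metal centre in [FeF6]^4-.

d⁶

Each fluoride is −1; balancing the −4 overall charge requires Fe(II).
Group 8 minus oxidation state 2 gives a d⁶ configuration.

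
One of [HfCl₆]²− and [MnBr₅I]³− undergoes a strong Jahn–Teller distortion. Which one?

[HfCl₆]²−: Ligand charges: each chloride is −1. With an overall charge of −2 the hafnium centre must be in the +4 oxidation state. Group 4 minus oxidation state 4 gives a d⁰ configuration. The d⁰ configuration leaves the e_g set evenly filled (or empty) — no strong Jahn–Teller driving force.
[MnBr₅I]³−: Summing ligand charges against the −3 overall charge gives an oxidation state of +3 for manganese. Mn sits in group 7, so the d-electron count is 7 − 3 = 4. Bromide and iodide are weak-field ligands for a first-row metal, so the complex is high-spin. The t₂g³e_g¹ (high-spin) configuration has an unevenly filled e_g set; the Jahn–Teller theorem predicts a tetragonal distortion (typically axial elongation) to lift the degeneracy.

[MnBr₅I]³−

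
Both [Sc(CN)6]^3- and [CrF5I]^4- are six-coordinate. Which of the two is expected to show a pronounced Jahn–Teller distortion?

[CrF5I]^4-

[Sc(CN)6]^3-: Each cyanide is −1; balancing the −3 overall charge requires Sc(III). Scandium is a group-3 element; Sc(III) is therefore d⁰. The d⁰ configuration leaves the e_g set evenly filled (or empty) — no strong Jahn–Teller driving force.
[CrF5I]^4-: Ligand charges: each fluoride is −1; each iodide is −1. With an overall charge of −4 the chromium centre must be in the +2 oxidation state. Chromium is a group-6 element; Cr(II) is therefore d⁴. Fluoride and iodide are weak-field ligands for a first-row metal, so the complex is high-spin. The t₂g³e_g¹ (high-spin) configuration has an unevenly filled e_g set; the Jahn–Teller theorem predicts a tetragonal distortion (typically axial elongation) to lift the degeneracy.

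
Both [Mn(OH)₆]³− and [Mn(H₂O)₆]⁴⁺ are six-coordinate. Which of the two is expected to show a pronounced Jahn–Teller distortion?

[Mn(OH)₆]³−

[Mn(OH)₆]³−: Summing ligand charges against the −3 overall charge gives an oxidation state of +3 for manganese. Mn sits in group 7, so the d-electron count is 7 − 3 = 4. Hydroxide is a weak-field ligand for a first-row metal, so the complex is high-spin. The t₂g³e_g¹ (high-spin) configuration has an unevenly filled e_g set; the Jahn–Teller theorem predicts a tetragonal distortion (typically axial elongation) to lift the degeneracy.
[Mn(H₂O)₆]⁴⁺: Ligand charges: water is neutral. With an overall charge of +4 the manganese centre must be in the +4 oxidation state. Manganese is a group-7 element; Mn(IV) is therefore d³. The d³ configuration leaves the e_g set evenly filled (or empty) — no strong Jahn–Teller driving force.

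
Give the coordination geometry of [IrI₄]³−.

square planar

Each iodide is −1; balancing the −3 overall charge requires Ir(I).
Group 9 minus oxidation state 1 gives a d⁸ configuration.
Coordination number: 4.
A 5d d⁸ ion has a large crystal-field splitting; square planar leaves the high-energy d_{x²−y²} orbital empty and maximises CFSE.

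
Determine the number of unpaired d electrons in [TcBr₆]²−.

3 unpaired electrons

Ligand charges: each bromide is −1. With an overall charge of −2 the technetium centre must be in the +4 oxidation state.
Technetium is a group-7 element; Tc(IV) is therefore d³.
In an octahedral field the d³ configuration is t₂g³e_g⁰ (only one arrangement possible), giving 3 unpaired electrons.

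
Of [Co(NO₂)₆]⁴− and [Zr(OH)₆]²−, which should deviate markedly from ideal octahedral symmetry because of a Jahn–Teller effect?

[Co(NO₂)₆]⁴−

[Co(NO₂)₆]⁴−: Each nitro (N-bound nitrite) is −1; balancing the −4 overall charge requires Co(II). Co sits in group 9, so the d-electron count is 9 − 2 = 7. Nitro (N-bound nitrite) is a strong-field ligand (high in the spectrochemical series) for a first-row metal, so the complex is low-spin. The t₂g⁶e_g¹ (low-spin) configuration has an unevenly filled e_g set; the Jahn–Teller theorem predicts a tetragonal distortion (typically axial elongation) to lift the degeneracy.
[Zr(OH)₆]²−: Each hydroxide is −1; balancing the −2 overall charge requires Zr(IV). Group 4 minus oxidation state 4 gives a d⁰ configuration. The d⁰ configuration leaves the e_g set evenly filled (or empty) — no strong Jahn–Teller driving force.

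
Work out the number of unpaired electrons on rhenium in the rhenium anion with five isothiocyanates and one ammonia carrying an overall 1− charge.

Each isothiocyanate is −1; ammonia is neutral; balancing the −1 overall charge requires Re(IV).
Group 7 minus oxidation state 4 gives a d³ configuration.
In an octahedral field the d³ configuration is t₂g³e_g⁰ (only one arrangement possible), giving 3 unpaired electrons.

3 unpaired electrons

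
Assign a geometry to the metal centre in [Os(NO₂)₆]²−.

Summing ligand charges against the −2 overall charge gives an oxidation state of +4 for osmium.
Osmium is a group-8 element; Os(IV) is therefore d⁴.
With 6 monodentate ligands the coordination number is 6.
Six donors around a single metal centre give an octahedral coordination sphere.

octahedral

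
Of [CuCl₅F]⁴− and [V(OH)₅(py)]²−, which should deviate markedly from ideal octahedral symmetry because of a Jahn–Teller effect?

[CuCl₅F]⁴−

[CuCl₅F]⁴−: Summing ligand charges against the −4 overall charge gives an oxidation state of +2 for copper. Copper is a group-11 element; Cu(II) is therefore d⁹. The t₂g⁶e_g³ configuration has an unevenly filled e_g set; the Jahn–Teller theorem predicts a tetragonal distortion (typically axial elongation) to lift the degeneracy.
[V(OH)₅(py)]²−: Each hydroxide is −1; pyridine is neutral; balancing the −2 overall charge requires V(III). Vanadium is a group-5 element; V(III) is therefore d². The d² configuration leaves the e_g set evenly filled (or empty) — no strong Jahn–Teller driving force.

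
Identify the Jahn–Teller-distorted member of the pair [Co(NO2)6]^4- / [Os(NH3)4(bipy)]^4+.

[Co(NO2)6]^4-

[Co(NO2)6]^4-: Summing ligand charges against the −4 overall charge gives an oxidation state of +2 for cobalt. Group 9 minus oxidation state 2 gives a d⁷ configuration. Nitro (N-bound nitrite) is a strong-field ligand (high in the spectrochemical series) for a first-row metal, so the complex is low-spin. The t₂g⁶e_g¹ (low-spin) configuration has an unevenly filled e_g set; the Jahn–Teller theorem predicts a tetragonal distortion (typically axial elongation) to lift the degeneracy.
[Os(NH3)4(bipy)]^4+: Summing ligand charges against the +4 overall charge gives an oxidation state of +4 for osmium. Os sits in group 8, so the d-electron count is 8 − 4 = 4. A 5d ion has a large Δₒ and is invariably low-spin. The d⁴ configuration leaves the e_g set evenly filled (or empty) — no strong Jahn–Teller driving force.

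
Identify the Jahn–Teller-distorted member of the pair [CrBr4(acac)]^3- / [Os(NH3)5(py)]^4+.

[CrBr4(acac)]^3-: Summing ligand charges against the −3 overall charge gives an oxidation state of +2 for chromium. Group 6 minus oxidation state 2 gives a d⁴ configuration. Acetylacetonate and bromide are weak-field ligands for a first-row metal, so the complex is high-spin. The t₂g³e_g¹ (high-spin) configuration has an unevenly filled e_g set; the Jahn–Teller theorem predicts a tetragonal distortion (typically axial elongation) to lift the degeneracy.
[Os(NH3)5(py)]^4+: Summing ligand charges against the +4 overall charge gives an oxidation state of +4 for osmium. Os sits in group 8, so the d-electron count is 8 − 4 = 4. A 5d ion has a large Δₒ and is invariably low-spin. The d⁴ configuration leaves the e_g set evenly filled (or empty) — no strong Jahn–Teller driving force.

[CrBr4(acac)]^3-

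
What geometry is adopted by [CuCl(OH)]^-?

linear

Ligand charges: each chloride is −1; each hydroxide is −1. With an overall charge of −1 the copper centre must be in the +1 oxidation state.
Group 11 minus oxidation state 1 gives a d¹⁰ configuration.
With 2 monodentate ligands the coordination number is 2.
A d¹⁰ ion with only two ligands adopts a linear arrangement (sp hybridisation; no CFSE preference).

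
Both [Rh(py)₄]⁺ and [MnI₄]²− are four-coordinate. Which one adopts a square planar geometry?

For [Rh(py)₄]⁺: Ligand charges: pyridine is neutral. With an overall charge of +1 the rhodium centre must be in the +1 oxidation state. Rh sits in group 9, so the d-electron count is 9 − 1 = 8. A 4d d⁸ ion has a large crystal-field splitting; square planar leaves the high-energy d_{x²−y²} orbital empty and maximises CFSE. → square planar.
For [MnI₄]²−: Each iodide is −1; balancing the −2 overall charge requires Mn(II). Mn sits in group 7, so the d-electron count is 7 − 2 = 5. A high-spin d⁵ ion has zero CFSE in either geometry, so four ligands adopt the sterically favoured tetrahedral geometry. → tetrahedral.

[Rh(py)₄]⁺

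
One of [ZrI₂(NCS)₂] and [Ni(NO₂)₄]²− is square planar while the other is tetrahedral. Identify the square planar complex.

For [ZrI₂(NCS)₂]: Each iodide is −1; each isothiocyanate is −1; balancing the 0 overall charge requires Zr(IV). Zr sits in group 4, so the d-electron count is 4 − 4 = 0. A d⁰ ion has no crystal-field stabilisation preference between square planar and tetrahedral, so four ligands adopt the sterically favoured tetrahedral geometry. → tetrahedral.
For [Ni(NO₂)₄]²−: Each nitro (N-bound nitrite) is −1; balancing the −2 overall charge requires Ni(II). Ni sits in group 10, so the d-electron count is 10 − 2 = 8. Nitro (N-bound nitrite) is a strong-field ligand (high in the spectrochemical series). A 3d d⁸ ion with strong-field ligands gains enough CFSE to favour square planar over tetrahedral. → square planar.

[Ni(NO₂)₄]²−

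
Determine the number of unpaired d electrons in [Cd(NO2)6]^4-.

0

Each nitro (N-bound nitrite) is −1; balancing the −4 overall charge requires Cd(II).
Cadmium is a group-12 element; Cd(II) is therefore d¹⁰.
In an octahedral field the d¹⁰ configuration is t₂g⁶e_g⁴, giving 0 unpaired electrons.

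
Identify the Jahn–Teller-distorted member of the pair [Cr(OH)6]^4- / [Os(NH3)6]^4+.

[Cr(OH)6]^4-: Each hydroxide is −1; balancing the −4 overall charge requires Cr(II). Cr sits in group 6, so the d-electron count is 6 − 2 = 4. Hydroxide is a weak-field ligand for a first-row metal, so the complex is high-spin. The t₂g³e_g¹ (high-spin) configuration has an unevenly filled e_g set; the Jahn–Teller theorem predicts a tetragonal distortion (typically axial elongation) to lift the degeneracy.
[Os(NH3)6]^4+: Summing ligand charges against the +4 overall charge gives an oxidation state of +4 for osmium. Osmium is a group-8 element; Os(IV) is therefore d⁴. A 5d ion has a large Δₒ and is invariably low-spin. The d⁴ configuration leaves the e_g set evenly filled (or empty) — no strong Jahn–Teller driving force.

[Cr(OH)6]^4-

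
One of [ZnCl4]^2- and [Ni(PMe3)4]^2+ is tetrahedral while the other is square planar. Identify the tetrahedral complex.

[ZnCl4]^2-

For [ZnCl4]^2-: Ligand charges: each chloride is −1. With an overall charge of −2 the zinc centre must be in the +2 oxidation state. Group 12 minus oxidation state 2 gives a d¹⁰ configuration. A d¹⁰ ion has no crystal-field stabilisation preference between square planar and tetrahedral, so four ligands adopt the sterically favoured tetrahedral geometry. → tetrahedral.
For [Ni(PMe3)4]^2+: Trimethylphosphine is neutral; balancing the +2 overall charge requires Ni(II). Group 10 minus oxidation state 2 gives a d⁸ configuration. Trimethylphosphine is a strong-field ligand (high in the spectrochemical series). A 3d d⁸ ion with strong-field ligands gains enough CFSE to favour square planar over tetrahedral. → square planar.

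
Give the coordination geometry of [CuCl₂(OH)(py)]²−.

Ligand charges: each chloride is −1; each hydroxide is −1; pyridine is neutral. With an overall charge of −2 the copper centre must be in the +1 oxidation state.
Cu sits in group 11, so the d-electron count is 11 − 1 = 10.
Coordination number: 4.
A d¹⁰ ion has no crystal-field stabilisation preference between square planar and tetrahedral, so four ligands adopt the sterically favoured tetrahedral geometry.

tetrahedral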